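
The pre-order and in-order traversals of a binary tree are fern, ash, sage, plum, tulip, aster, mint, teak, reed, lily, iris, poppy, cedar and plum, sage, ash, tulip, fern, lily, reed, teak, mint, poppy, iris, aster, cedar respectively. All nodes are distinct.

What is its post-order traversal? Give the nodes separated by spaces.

The first element of pre-order is the root; it splits in-order into left and right subtrees.
Root fern: left subtree has 4 nodes {plum, sage, ash, tulip}, right has 8 {lily, reed, teak, mint, poppy, iris, aster, cedar}.
  Root ash: left subtree has 2 nodes {plum, sage}, right has 1 {tulip}.
    Root sage: left subtree has 1 node {plum}, right has 0 { }.
  Root aster: left subtree has 6 nodes {lily, reed, teak, mint, poppy, iris}, right has 1 {cedar}.
    Root mint: left subtree has 3 nodes {lily, reed, teak}, right has 2 {poppy, iris}.
      Root teak: left subtree has 2 nodes {lily, reed}, right has 0 { }.
        Root reed: left subtree has 1 node {lily}, right has 0 { }.
      Root iris: left subtree has 1 node {poppy}, right has 0 { }.

plum sage tulip ash lily reed teak poppy iris mint cedar aster fern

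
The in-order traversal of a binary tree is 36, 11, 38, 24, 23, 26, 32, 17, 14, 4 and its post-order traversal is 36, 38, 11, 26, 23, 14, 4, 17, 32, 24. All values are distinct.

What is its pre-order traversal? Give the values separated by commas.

The last element of post-order is the root; it splits in-order into left and right subtrees.
Root 24: left subtree has 3 nodes {36, 11, 38}, right has 6 {23, 26, 32, 17, 14, 4}.
  Root 11: left subtree has 1 node {36}, right has 1 {38}.
  Root 32: left subtree has 2 nodes {23, 26}, right has 3 {17, 14, 4}.
    Root 23: left subtree has 0 nodes { }, right has 1 {26}.
    Root 17: left subtree has 0 nodes { }, right has 2 {14, 4}.
      Root 4: left subtree has 1 node {14}, right has 0 { }.

24, 11, 36, 38, 32, 23, 26, 17, 4, 14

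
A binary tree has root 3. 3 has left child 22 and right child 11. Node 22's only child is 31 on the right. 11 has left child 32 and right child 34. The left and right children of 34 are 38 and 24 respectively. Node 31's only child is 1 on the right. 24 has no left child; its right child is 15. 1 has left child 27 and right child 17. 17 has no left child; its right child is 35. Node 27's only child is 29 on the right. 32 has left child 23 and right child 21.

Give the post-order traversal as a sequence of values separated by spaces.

Post-order visits the left subtree, then the right subtree, then the node.
At 3: go left to 22.
  At 22: no left child.
  At 22: go right to 31.
    At 31: no left child.
    At 31: go right to 1.
      At 1: go left to 27.
        At 27: no left child.
        At 27: go right to 29.
          29 is a leaf — visit 29.
        Visit 27.
      At 1: go right to 17.
        At 17: no left child.
        At 17: go right to 35.
          35 is a leaf — visit 35.
        Visit 17.
      Visit 1.
    Visit 31.
  Visit 22.
At 3: go right to 11.
  At 11: go left to 32.
    At 32: go left to 23.
      23 is a leaf — visit 23.
    At 32: go right to 21.
      21 is a leaf — visit 21.
    Visit 32.
  At 11: go right to 34.
    At 34: go left to 38.
      38 is a leaf — visit 38.
    At 34: go right to 24.
      At 24: no left child.
      At 24: go right to 15.
        15 is a leaf — visit 15.
      Visit 24.
    Visit 34.
  Visit 11.
Visit 3.

29 27 35 17 1 31 22 23 21 32 38 15 24 34 11 3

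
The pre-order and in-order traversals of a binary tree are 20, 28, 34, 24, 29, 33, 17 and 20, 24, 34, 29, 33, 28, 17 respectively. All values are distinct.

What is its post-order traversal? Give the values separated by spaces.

The first element of pre-order is the root; it splits in-order into left and right subtrees.
Root 20: left subtree has 0 nodes { }, right has 6 {24, 34, 29, 33, 28, 17}.
  Root 28: left subtree has 4 nodes {24, 34, 29, 33}, right has 1 {17}.
    Root 34: left subtree has 1 node {24}, right has 2 {29, 33}.
      Root 29: left subtree has 0 nodes { }, right has 1 {33}.

24 33 29 34 17 28 20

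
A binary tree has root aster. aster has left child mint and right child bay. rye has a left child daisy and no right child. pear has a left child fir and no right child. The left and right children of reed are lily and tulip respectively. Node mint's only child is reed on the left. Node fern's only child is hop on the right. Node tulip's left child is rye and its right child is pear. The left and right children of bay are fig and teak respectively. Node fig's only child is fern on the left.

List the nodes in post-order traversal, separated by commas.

lily, daisy, rye, fir, pear, tulip, reed, mint, hop, fern, fig, teak, bay, aster

Post-order visits the left subtree, then the right subtree, then the node.
At aster: go left to mint.
  At mint: go left to reed.
    At reed: go left to lily.
      lily is a leaf — visit lily.
    At reed: go right to tulip.
      At tulip: go left to rye.
        At rye: go left to daisy.
          daisy is a leaf — visit daisy.
        At rye: no right child.
        Visit rye.
      At tulip: go right to pear.
        At pear: go left to fir.
          fir is a leaf — visit fir.
        At pear: no right child.
        Visit pear.
      Visit tulip.
    Visit reed.
  At mint: no right child.
  Visit mint.
At aster: go right to bay.
  At bay: go left to fig.
    At fig: go left to fern.
      At fern: no left child.
      At fern: go right to hop.
        hop is a leaf — visit hop.
      Visit fern.
    At fig: no right child.
    Visit fig.
  At bay: go right to teak.
    teak is a leaf — visit teak.
  Visit bay.
Visit aster.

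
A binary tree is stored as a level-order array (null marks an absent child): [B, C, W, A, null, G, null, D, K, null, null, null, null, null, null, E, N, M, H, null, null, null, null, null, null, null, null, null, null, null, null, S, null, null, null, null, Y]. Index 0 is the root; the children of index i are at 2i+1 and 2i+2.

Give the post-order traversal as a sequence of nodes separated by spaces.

Post-order visits the left subtree, then the right subtree, then the node.
At B: go left to C.
  At C: go left to A.
    At A: go left to D.
      At D: go left to E.
        At E: go left to S.
          S is a leaf — visit S.
        At E: no right child.
        Visit E.
      At D: go right to N.
        N is a leaf — visit N.
      Visit D.
    At A: go right to K.
      At K: go left to M.
        At M: no left child.
        At M: go right to Y.
          Y is a leaf — visit Y.
        Visit M.
      At K: go right to H.
        H is a leaf — visit H.
      Visit K.
    Visit A.
  At C: no right child.
  Visit C.
At B: go right to W.
  At W: go left to G.
    G is a leaf — visit G.
  At W: no right child.
  Visit W.
Visit B.

S E N D Y M H K A C G W B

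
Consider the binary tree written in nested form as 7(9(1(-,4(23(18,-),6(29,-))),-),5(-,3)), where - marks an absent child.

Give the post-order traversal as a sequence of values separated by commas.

Post-order visits the left subtree, then the right subtree, then the node.
At 7: go left to 9.
  At 9: go left to 1.
    At 1: no left child.
    At 1: go right to 4.
      At 4: go left to 23.
        At 23: go left to 18.
          18 is a leaf — visit 18.
        At 23: no right child.
        Visit 23.
      At 4: go right to 6.
        At 6: go left to 29.
          29 is a leaf — visit 29.
        At 6: no right child.
        Visit 6.
      Visit 4.
    Visit 1.
  At 9: no right child.
  Visit 9.
At 7: go right to 5.
  At 5: no left child.
  At 5: go right to 3.
    3 is a leaf — visit 3.
  Visit 5.
Visit 7.

18, 23, 29, 6, 4, 1, 9, 3, 5, 7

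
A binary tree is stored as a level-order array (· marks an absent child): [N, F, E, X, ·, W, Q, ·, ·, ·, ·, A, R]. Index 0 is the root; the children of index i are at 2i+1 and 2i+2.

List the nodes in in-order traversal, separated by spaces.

X F N A W R E Q

In-order visits the left subtree, then the node, then the right subtree.
At N: go left to F.
  At F: go left to X.
    X is a leaf — visit X.
  Visit F.
  At F: no right child.
Visit N.
At N: go right to E.
  At E: go left to W.
    At W: go left to A.
      A is a leaf — visit A.
    Visit W.
    At W: go right to R.
      R is a leaf — visit R.
  Visit E.
  At E: go right to Q.
    Q is a leaf — visit Q.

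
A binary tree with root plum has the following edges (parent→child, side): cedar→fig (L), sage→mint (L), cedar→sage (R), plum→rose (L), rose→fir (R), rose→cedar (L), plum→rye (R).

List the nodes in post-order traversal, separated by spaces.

Post-order visits the left subtree, then the right subtree, then the node.
At plum: go left to rose.
  At rose: go left to cedar.
    At cedar: go left to fig.
      fig is a leaf — visit fig.
    At cedar: go right to sage.
      At sage: go left to mint.
        mint is a leaf — visit mint.
      At sage: no right child.
      Visit sage.
    Visit cedar.
  At rose: go right to fir.
    fir is a leaf — visit fir.
  Visit rose.
At plum: go right to rye.
  rye is a leaf — visit rye.
Visit plum.

fig mint sage cedar fir rose rye plum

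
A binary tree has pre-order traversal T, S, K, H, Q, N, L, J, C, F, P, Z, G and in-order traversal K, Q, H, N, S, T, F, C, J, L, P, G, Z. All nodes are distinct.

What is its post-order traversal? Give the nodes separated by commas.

The first element of pre-order is the root; it splits in-order into left and right subtrees.
Root T: left subtree has 5 nodes {K, Q, H, N, S}, right has 7 {F, C, J, L, P, G, Z}.
  Root S: left subtree has 4 nodes {K, Q, H, N}, right has 0 { }.
    Root K: left subtree has 0 nodes { }, right has 3 {Q, H, N}.
      Root H: left subtree has 1 node {Q}, right has 1 {N}.
  Root L: left subtree has 3 nodes {F, C, J}, right has 3 {P, G, Z}.
    Root J: left subtree has 2 nodes {F, C}, right has 0 { }.
      Root C: left subtree has 1 node {F}, right has 0 { }.
    Root P: left subtree has 0 nodes { }, right has 2 {G, Z}.
      Root Z: left subtree has 1 node {G}, right has 0 { }.

Q, N, H, K, S, F, C, J, G, Z, P, L, T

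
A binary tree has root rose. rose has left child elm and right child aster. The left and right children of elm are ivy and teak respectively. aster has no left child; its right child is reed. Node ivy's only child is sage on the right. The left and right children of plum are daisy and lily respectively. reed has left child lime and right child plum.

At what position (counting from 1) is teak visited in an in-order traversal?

In-order visits the left subtree, then the node, then the right subtree.
At rose: go left to elm.
  At elm: go left to ivy.
    At ivy: no left child.
    Visit ivy.
    At ivy: go right to sage.
      sage is a leaf — visit sage.
  Visit elm.
  At elm: go right to teak.
    teak is a leaf — visit teak.
Visit rose.
At rose: go right to aster.
  At aster: no left child.
  Visit aster.
  At aster: go right to reed.
    At reed: go left to lime.
      lime is a leaf — visit lime.
    Visit reed.
    At reed: go right to plum.
      At plum: go left to daisy.
        daisy is a leaf — visit daisy.
      Visit plum.
      At plum: go right to lily.
        lily is a leaf — visit lily.
Full in-order sequence: ivy, sage, elm, teak, rose, aster, lime, reed, daisy, plum, lily.

4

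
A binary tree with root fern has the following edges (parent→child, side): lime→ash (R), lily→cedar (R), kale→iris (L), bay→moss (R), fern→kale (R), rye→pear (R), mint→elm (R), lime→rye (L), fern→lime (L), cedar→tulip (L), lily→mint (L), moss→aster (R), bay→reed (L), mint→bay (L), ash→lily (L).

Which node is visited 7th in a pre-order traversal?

Pre-order visits the node, then its left subtree, then its right subtree.
Visit fern.
At fern: go left to lime.
  Visit lime.
  At lime: go left to rye.
    Visit rye.
    At rye: no left child.
    At rye: go right to pear.
      pear is a leaf — visit pear.
  At lime: go right to ash.
    Visit ash.
    At ash: go left to lily.
      Visit lily.
      At lily: go left to mint.
        Visit mint.
        At mint: go left to bay.
          Visit bay.
          At bay: go left to reed.
            reed is a leaf — visit reed.
          At bay: go right to moss.
            Visit moss.
            At moss: no left child.
            At moss: go right to aster.
              aster is a leaf — visit aster.
        At mint: go right to elm.
          elm is a leaf — visit elm.
      At lily: go right to cedar.
        Visit cedar.
        At cedar: go left to tulip.
          tulip is a leaf — visit tulip.
        At cedar: no right child.
    At ash: no right child.
At fern: go right to kale.
  Visit kale.
  At kale: go left to iris.
    iris is a leaf — visit iris.
  At kale: no right child.
Full pre-order sequence: fern, lime, rye, pear, ash, lily, mint, bay, reed, moss, aster, elm, cedar, tulip, kale, iris.

mint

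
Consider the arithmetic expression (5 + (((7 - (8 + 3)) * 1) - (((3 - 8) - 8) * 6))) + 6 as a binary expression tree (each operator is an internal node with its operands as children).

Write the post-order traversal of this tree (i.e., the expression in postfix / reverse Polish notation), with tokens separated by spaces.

5 7 8 3 + - 1 * 3 8 - 8 - 6 * - + 6 +

Post-order on an expression tree gives postfix notation: for each operator, emit left operand, right operand, then the operator.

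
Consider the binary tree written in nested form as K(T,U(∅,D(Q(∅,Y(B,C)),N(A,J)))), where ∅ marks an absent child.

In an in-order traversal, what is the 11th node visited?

J

In-order visits the left subtree, then the node, then the right subtree.
At K: go left to T.
  T is a leaf — visit T.
Visit K.
At K: go right to U.
  At U: no left child.
  Visit U.
  At U: go right to D.
    At D: go left to Q.
      At Q: no left child.
      Visit Q.
      At Q: go right to Y.
        At Y: go left to B.
          B is a leaf — visit B.
        Visit Y.
        At Y: go right to C.
          C is a leaf — visit C.
    Visit D.
    At D: go right to N.
      At N: go left to A.
        A is a leaf — visit A.
      Visit N.
      At N: go right to J.
        J is a leaf — visit J.
Full in-order sequence: T, K, U, Q, B, Y, C, D, A, N, J.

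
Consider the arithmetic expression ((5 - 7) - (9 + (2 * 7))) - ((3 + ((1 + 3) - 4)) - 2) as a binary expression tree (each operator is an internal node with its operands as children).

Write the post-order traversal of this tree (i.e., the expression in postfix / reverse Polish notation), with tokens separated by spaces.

5 7 - 9 2 7 * + - 3 1 3 + 4 - + 2 - -

Post-order on an expression tree gives postfix notation: for each operator, emit left operand, right operand, then the operator.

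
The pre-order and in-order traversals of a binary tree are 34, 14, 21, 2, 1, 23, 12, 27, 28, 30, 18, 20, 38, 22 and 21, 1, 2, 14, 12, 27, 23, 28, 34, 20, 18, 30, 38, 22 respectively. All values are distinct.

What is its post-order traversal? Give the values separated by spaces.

1 2 21 27 12 28 23 14 20 18 22 38 30 34

The first element of pre-order is the root; it splits in-order into left and right subtrees.
Root 34: left subtree has 8 nodes {21, 1, 2, 14, 12, 27, 23, 28}, right has 5 {20, 18, 30, 38, 22}.
  Root 14: left subtree has 3 nodes {21, 1, 2}, right has 4 {12, 27, 23, 28}.
    Root 21: left subtree has 0 nodes { }, right has 2 {1, 2}.
      Root 2: left subtree has 1 node {1}, right has 0 { }.
    Root 23: left subtree has 2 nodes {12, 27}, right has 1 {28}.
      Root 12: left subtree has 0 nodes { }, right has 1 {27}.
  Root 30: left subtree has 2 nodes {20, 18}, right has 2 {38, 22}.
    Root 18: left subtree has 1 node {20}, right has 0 { }.
    Root 38: left subtree has 0 nodes { }, right has 1 {22}.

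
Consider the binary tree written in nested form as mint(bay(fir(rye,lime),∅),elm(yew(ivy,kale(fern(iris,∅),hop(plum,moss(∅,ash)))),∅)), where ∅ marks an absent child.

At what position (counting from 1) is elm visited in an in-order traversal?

In-order visits the left subtree, then the node, then the right subtree.
At mint: go left to bay.
  At bay: go left to fir.
    At fir: go left to rye.
      rye is a leaf — visit rye.
    Visit fir.
    At fir: go right to lime.
      lime is a leaf — visit lime.
  Visit bay.
  At bay: no right child.
Visit mint.
At mint: go right to elm.
  At elm: go left to yew.
    At yew: go left to ivy.
      ivy is a leaf — visit ivy.
    Visit yew.
    At yew: go right to kale.
      At kale: go left to fern.
        At fern: go left to iris.
          iris is a leaf — visit iris.
        Visit fern.
        At fern: no right child.
      Visit kale.
      At kale: go right to hop.
        At hop: go left to plum.
          plum is a leaf — visit plum.
        Visit hop.
        At hop: go right to moss.
          At moss: no left child.
          Visit moss.
          At moss: go right to ash.
            ash is a leaf — visit ash.
  Visit elm.
  At elm: no right child.
Full in-order sequence: rye, fir, lime, bay, mint, ivy, yew, iris, fern, kale, plum, hop, moss, ash, elm.

15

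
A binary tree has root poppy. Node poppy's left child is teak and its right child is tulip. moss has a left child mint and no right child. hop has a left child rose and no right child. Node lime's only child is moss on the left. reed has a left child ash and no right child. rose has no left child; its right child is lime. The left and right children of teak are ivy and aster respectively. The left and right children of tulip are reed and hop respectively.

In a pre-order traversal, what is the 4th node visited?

aster

Pre-order visits the node, then its left subtree, then its right subtree.
Visit poppy.
At poppy: go left to teak.
  Visit teak.
  At teak: go left to ivy.
    ivy is a leaf — visit ivy.
  At teak: go right to aster.
    aster is a leaf — visit aster.
At poppy: go right to tulip.
  Visit tulip.
  At tulip: go left to reed.
    Visit reed.
    At reed: go left to ash.
      ash is a leaf — visit ash.
    At reed: no right child.
  At tulip: go right to hop.
    Visit hop.
    At hop: go left to rose.
      Visit rose.
      At rose: no left child.
      At rose: go right to lime.
        Visit lime.
        At lime: go left to moss.
          Visit moss.
          At moss: go left to mint.
            mint is a leaf — visit mint.
          At moss: no right child.
        At lime: no right child.
    At hop: no right child.
Full pre-order sequence: poppy, teak, ivy, aster, tulip, reed, ash, hop, rose, lime, moss, mint.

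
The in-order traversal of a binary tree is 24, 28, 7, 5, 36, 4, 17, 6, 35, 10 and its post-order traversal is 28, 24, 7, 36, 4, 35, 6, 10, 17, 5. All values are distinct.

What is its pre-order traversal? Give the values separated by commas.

5, 7, 24, 28, 17, 4, 36, 10, 6, 35

The last element of post-order is the root; it splits in-order into left and right subtrees.
Root 5: left subtree has 3 nodes {24, 28, 7}, right has 6 {36, 4, 17, 6, 35, 10}.
  Root 7: left subtree has 2 nodes {24, 28}, right has 0 { }.
    Root 24: left subtree has 0 nodes { }, right has 1 {28}.
  Root 17: left subtree has 2 nodes {36, 4}, right has 3 {6, 35, 10}.
    Root 4: left subtree has 1 node {36}, right has 0 { }.
    Root 10: left subtree has 2 nodes {6, 35}, right has 0 { }.
      Root 6: left subtree has 0 nodes { }, right has 1 {35}.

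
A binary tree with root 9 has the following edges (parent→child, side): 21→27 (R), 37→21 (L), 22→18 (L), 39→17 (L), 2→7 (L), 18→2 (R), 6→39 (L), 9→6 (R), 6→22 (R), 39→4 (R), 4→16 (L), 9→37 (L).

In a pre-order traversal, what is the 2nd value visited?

37

Pre-order visits the node, then its left subtree, then its right subtree.
Visit 9.
At 9: go left to 37.
  Visit 37.
  At 37: go left to 21.
    Visit 21.
    At 21: no left child.
    At 21: go right to 27.
      27 is a leaf — visit 27.
  At 37: no right child.
At 9: go right to 6.
  Visit 6.
  At 6: go left to 39.
    Visit 39.
    At 39: go left to 17.
      17 is a leaf — visit 17.
    At 39: go right to 4.
      Visit 4.
      At 4: go left to 16.
        16 is a leaf — visit 16.
      At 4: no right child.
  At 6: go right to 22.
    Visit 22.
    At 22: go left to 18.
      Visit 18.
      At 18: no left child.
      At 18: go right to 2.
        Visit 2.
        At 2: go left to 7.
          7 is a leaf — visit 7.
        At 2: no right child.
    At 22: no right child.
Full pre-order sequence: 9, 37, 21, 27, 6, 39, 17, 4, 16, 22, 18, 2, 7.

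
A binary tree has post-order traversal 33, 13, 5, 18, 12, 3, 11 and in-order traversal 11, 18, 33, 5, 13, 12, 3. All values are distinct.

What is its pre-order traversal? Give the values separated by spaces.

11 3 12 18 5 33 13

The last element of post-order is the root; it splits in-order into left and right subtrees.
Root 11: left subtree has 0 nodes { }, right has 6 {18, 33, 5, 13, 12, 3}.
  Root 3: left subtree has 5 nodes {18, 33, 5, 13, 12}, right has 0 { }.
    Root 12: left subtree has 4 nodes {18, 33, 5, 13}, right has 0 { }.
      Root 18: left subtree has 0 nodes { }, right has 3 {33, 5, 13}.
        Root 5: left subtree has 1 node {33}, right has 1 {13}.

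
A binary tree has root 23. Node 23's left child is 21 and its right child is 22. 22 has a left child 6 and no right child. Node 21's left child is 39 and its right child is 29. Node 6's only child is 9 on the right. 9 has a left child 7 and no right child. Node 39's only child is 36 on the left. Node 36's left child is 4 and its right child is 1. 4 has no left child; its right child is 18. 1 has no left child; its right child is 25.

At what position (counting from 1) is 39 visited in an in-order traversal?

In-order visits the left subtree, then the node, then the right subtree.
At 23: go left to 21.
  At 21: go left to 39.
    At 39: go left to 36.
      At 36: go left to 4.
        At 4: no left child.
        Visit 4.
        At 4: go right to 18.
          18 is a leaf — visit 18.
      Visit 36.
      At 36: go right to 1.
        At 1: no left child.
        Visit 1.
        At 1: go right to 25.
          25 is a leaf — visit 25.
    Visit 39.
    At 39: no right child.
  Visit 21.
  At 21: go right to 29.
    29 is a leaf — visit 29.
Visit 23.
At 23: go right to 22.
  At 22: go left to 6.
    At 6: no left child.
    Visit 6.
    At 6: go right to 9.
      At 9: go left to 7.
        7 is a leaf — visit 7.
      Visit 9.
      At 9: no right child.
  Visit 22.
  At 22: no right child.
Full in-order sequence: 4, 18, 36, 1, 25, 39, 21, 29, 23, 6, 7, 9, 22.

6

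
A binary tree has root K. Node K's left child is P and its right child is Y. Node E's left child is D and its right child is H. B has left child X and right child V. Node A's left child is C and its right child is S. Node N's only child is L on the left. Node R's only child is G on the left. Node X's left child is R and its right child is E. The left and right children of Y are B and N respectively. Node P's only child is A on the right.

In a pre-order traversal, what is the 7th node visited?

B

Pre-order visits the node, then its left subtree, then its right subtree.
Visit K.
At K: go left to P.
  Visit P.
  At P: no left child.
  At P: go right to A.
    Visit A.
    At A: go left to C.
      C is a leaf — visit C.
    At A: go right to S.
      S is a leaf — visit S.
At K: go right to Y.
  Visit Y.
  At Y: go left to B.
    Visit B.
    At B: go left to X.
      Visit X.
      At X: go left to R.
        Visit R.
        At R: go left to G.
          G is a leaf — visit G.
        At R: no right child.
      At X: go right to E.
        Visit E.
        At E: go left to D.
          D is a leaf — visit D.
        At E: go right to H.
          H is a leaf — visit H.
    At B: go right to V.
      V is a leaf — visit V.
  At Y: go right to N.
    Visit N.
    At N: go left to L.
      L is a leaf — visit L.
    At N: no right child.
Full pre-order sequence: K, P, A, C, S, Y, B, X, R, G, E, D, H, V, N, L.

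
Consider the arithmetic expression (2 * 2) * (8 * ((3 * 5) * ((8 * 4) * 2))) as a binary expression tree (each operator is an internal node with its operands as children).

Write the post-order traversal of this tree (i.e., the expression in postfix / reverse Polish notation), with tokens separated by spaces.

Post-order on an expression tree gives postfix notation: for each operator, emit left operand, right operand, then the operator.

2 2 * 8 3 5 * 8 4 * 2 * * * *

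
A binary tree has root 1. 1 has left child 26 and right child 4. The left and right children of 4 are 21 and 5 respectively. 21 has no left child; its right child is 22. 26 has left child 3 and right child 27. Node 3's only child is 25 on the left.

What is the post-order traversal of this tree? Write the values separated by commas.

25, 3, 27, 26, 22, 21, 5, 4, 1

Post-order visits the left subtree, then the right subtree, then the node.
At 1: go left to 26.
  At 26: go left to 3.
    At 3: go left to 25.
      25 is a leaf — visit 25.
    At 3: no right child.
    Visit 3.
  At 26: go right to 27.
    27 is a leaf — visit 27.
  Visit 26.
At 1: go right to 4.
  At 4: go left to 21.
    At 21: no left child.
    At 21: go right to 22.
      22 is a leaf — visit 22.
    Visit 21.
  At 4: go right to 5.
    5 is a leaf — visit 5.
  Visit 4.
Visit 1.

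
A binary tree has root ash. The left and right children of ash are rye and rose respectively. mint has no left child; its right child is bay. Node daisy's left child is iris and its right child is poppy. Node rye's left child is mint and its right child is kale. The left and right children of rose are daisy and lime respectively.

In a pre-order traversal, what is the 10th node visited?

lime

Pre-order visits the node, then its left subtree, then its right subtree.
Visit ash.
At ash: go left to rye.
  Visit rye.
  At rye: go left to mint.
    Visit mint.
    At mint: no left child.
    At mint: go right to bay.
      bay is a leaf — visit bay.
  At rye: go right to kale.
    kale is a leaf — visit kale.
At ash: go right to rose.
  Visit rose.
  At rose: go left to daisy.
    Visit daisy.
    At daisy: go left to iris.
      iris is a leaf — visit iris.
    At daisy: go right to poppy.
      poppy is a leaf — visit poppy.
  At rose: go right to lime.
    lime is a leaf — visit lime.
Full pre-order sequence: ash, rye, mint, bay, kale, rose, daisy, iris, poppy, lime.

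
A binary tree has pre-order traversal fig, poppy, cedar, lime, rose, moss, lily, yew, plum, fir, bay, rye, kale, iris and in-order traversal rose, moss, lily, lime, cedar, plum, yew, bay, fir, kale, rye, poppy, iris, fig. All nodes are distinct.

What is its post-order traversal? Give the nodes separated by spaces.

lily moss rose lime plum bay kale rye fir yew cedar iris poppy fig

The first element of pre-order is the root; it splits in-order into left and right subtrees.
Root fig: left subtree has 13 nodes {rose, moss, lily, lime, cedar, plum, yew, bay, fir, kale, rye, poppy, iris}, right has 0 { }.
  Root poppy: left subtree has 11 nodes {rose, moss, lily, lime, cedar, plum, yew, bay, fir, kale, rye}, right has 1 {iris}.
    Root cedar: left subtree has 4 nodes {rose, moss, lily, lime}, right has 6 {plum, yew, bay, fir, kale, rye}.
      Root lime: left subtree has 3 nodes {rose, moss, lily}, right has 0 { }.
        Root rose: left subtree has 0 nodes { }, right has 2 {moss, lily}.
          Root moss: left subtree has 0 nodes { }, right has 1 {lily}.
      Root yew: left subtree has 1 node {plum}, right has 4 {bay, fir, kale, rye}.
        Root fir: left subtree has 1 node {bay}, right has 2 {kale, rye}.
          Root rye: left subtree has 1 node {kale}, right has 0 { }.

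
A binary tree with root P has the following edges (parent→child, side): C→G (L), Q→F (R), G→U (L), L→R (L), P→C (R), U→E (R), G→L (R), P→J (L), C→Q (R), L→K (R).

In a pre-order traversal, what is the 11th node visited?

F

Pre-order visits the node, then its left subtree, then its right subtree.
Visit P.
At P: go left to J.
  J is a leaf — visit J.
At P: go right to C.
  Visit C.
  At C: go left to G.
    Visit G.
    At G: go left to U.
      Visit U.
      At U: no left child.
      At U: go right to E.
        E is a leaf — visit E.
    At G: go right to L.
      Visit L.
      At L: go left to R.
        R is a leaf — visit R.
      At L: go right to K.
        K is a leaf — visit K.
  At C: go right to Q.
    Visit Q.
    At Q: no left child.
    At Q: go right to F.
      F is a leaf — visit F.
Full pre-order sequence: P, J, C, G, U, E, L, R, K, Q, F.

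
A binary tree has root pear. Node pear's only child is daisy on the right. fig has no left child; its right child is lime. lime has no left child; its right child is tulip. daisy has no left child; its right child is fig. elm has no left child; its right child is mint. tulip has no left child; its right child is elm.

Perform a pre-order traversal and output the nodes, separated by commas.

Pre-order visits the node, then its left subtree, then its right subtree.
Visit pear.
At pear: no left child.
At pear: go right to daisy.
  Visit daisy.
  At daisy: no left child.
  At daisy: go right to fig.
    Visit fig.
    At fig: no left child.
    At fig: go right to lime.
      Visit lime.
      At lime: no left child.
      At lime: go right to tulip.
        Visit tulip.
        At tulip: no left child.
        At tulip: go right to elm.
          Visit elm.
          At elm: no left child.
          At elm: go right to mint.
            mint is a leaf — visit mint.

pear, daisy, fig, lime, tulip, elm, mint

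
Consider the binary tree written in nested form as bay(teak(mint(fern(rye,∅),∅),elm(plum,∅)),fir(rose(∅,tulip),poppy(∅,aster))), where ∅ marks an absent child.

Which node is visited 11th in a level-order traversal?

Level-order visits nodes level by level from the root, left to right within each level.
Level 0: bay
Level 1: teak, fir
Level 2: mint, elm, rose, poppy
Level 3: fern, plum, tulip, aster
Level 4: rye
Full level-order sequence: bay, teak, fir, mint, elm, rose, poppy, fern, plum, tulip, aster, rye.

aster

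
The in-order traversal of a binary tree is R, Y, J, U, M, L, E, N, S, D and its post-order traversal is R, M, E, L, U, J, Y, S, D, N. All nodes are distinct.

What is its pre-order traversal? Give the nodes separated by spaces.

N Y R J U L M E D S

The last element of post-order is the root; it splits in-order into left and right subtrees.
Root N: left subtree has 7 nodes {R, Y, J, U, M, L, E}, right has 2 {S, D}.
  Root Y: left subtree has 1 node {R}, right has 5 {J, U, M, L, E}.
    Root J: left subtree has 0 nodes { }, right has 4 {U, M, L, E}.
      Root U: left subtree has 0 nodes { }, right has 3 {M, L, E}.
        Root L: left subtree has 1 node {M}, right has 1 {E}.
  Root D: left subtree has 1 node {S}, right has 0 { }.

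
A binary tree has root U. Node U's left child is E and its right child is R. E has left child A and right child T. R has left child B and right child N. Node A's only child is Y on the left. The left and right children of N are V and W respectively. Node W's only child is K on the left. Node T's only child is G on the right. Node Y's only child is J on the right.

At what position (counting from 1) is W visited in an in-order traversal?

13

In-order visits the left subtree, then the node, then the right subtree.
At U: go left to E.
  At E: go left to A.
    At A: go left to Y.
      At Y: no left child.
      Visit Y.
      At Y: go right to J.
        J is a leaf — visit J.
    Visit A.
    At A: no right child.
  Visit E.
  At E: go right to T.
    At T: no left child.
    Visit T.
    At T: go right to G.
      G is a leaf — visit G.
Visit U.
At U: go right to R.
  At R: go left to B.
    B is a leaf — visit B.
  Visit R.
  At R: go right to N.
    At N: go left to V.
      V is a leaf — visit V.
    Visit N.
    At N: go right to W.
      At W: go left to K.
        K is a leaf — visit K.
      Visit W.
      At W: no right child.
Full in-order sequence: Y, J, A, E, T, G, U, B, R, V, N, K, W.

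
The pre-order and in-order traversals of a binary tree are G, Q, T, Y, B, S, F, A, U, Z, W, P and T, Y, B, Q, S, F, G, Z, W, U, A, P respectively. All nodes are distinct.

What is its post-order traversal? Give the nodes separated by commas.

The first element of pre-order is the root; it splits in-order into left and right subtrees.
Root G: left subtree has 6 nodes {T, Y, B, Q, S, F}, right has 5 {Z, W, U, A, P}.
  Root Q: left subtree has 3 nodes {T, Y, B}, right has 2 {S, F}.
    Root T: left subtree has 0 nodes { }, right has 2 {Y, B}.
      Root Y: left subtree has 0 nodes { }, right has 1 {B}.
    Root S: left subtree has 0 nodes { }, right has 1 {F}.
  Root A: left subtree has 3 nodes {Z, W, U}, right has 1 {P}.
    Root U: left subtree has 2 nodes {Z, W}, right has 0 { }.
      Root Z: left subtree has 0 nodes { }, right has 1 {W}.

B, Y, T, F, S, Q, W, Z, U, P, A, G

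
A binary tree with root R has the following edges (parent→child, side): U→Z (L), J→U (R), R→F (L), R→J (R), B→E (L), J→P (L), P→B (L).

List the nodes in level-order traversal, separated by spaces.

Level-order visits nodes level by level from the root, left to right within each level.
Level 0: R
Level 1: F, J
Level 2: P, U
Level 3: B, Z
Level 4: E

R F J P U B Z E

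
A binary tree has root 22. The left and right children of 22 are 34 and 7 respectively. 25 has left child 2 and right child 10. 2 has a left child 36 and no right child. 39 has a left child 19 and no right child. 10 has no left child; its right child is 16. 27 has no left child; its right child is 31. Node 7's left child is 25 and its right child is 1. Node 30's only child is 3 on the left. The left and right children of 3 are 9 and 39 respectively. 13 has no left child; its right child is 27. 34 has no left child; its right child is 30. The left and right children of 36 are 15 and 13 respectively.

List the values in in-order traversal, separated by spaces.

34 9 3 19 39 30 22 15 36 13 27 31 2 25 10 16 7 1

In-order visits the left subtree, then the node, then the right subtree.
At 22: go left to 34.
  At 34: no left child.
  Visit 34.
  At 34: go right to 30.
    At 30: go left to 3.
      At 3: go left to 9.
        9 is a leaf — visit 9.
      Visit 3.
      At 3: go right to 39.
        At 39: go left to 19.
          19 is a leaf — visit 19.
        Visit 39.
        At 39: no right child.
    Visit 30.
    At 30: no right child.
Visit 22.
At 22: go right to 7.
  At 7: go left to 25.
    At 25: go left to 2.
      At 2: go left to 36.
        At 36: go left to 15.
          15 is a leaf — visit 15.
        Visit 36.
        At 36: go right to 13.
          At 13: no left child.
          Visit 13.
          At 13: go right to 27.
            At 27: no left child.
            Visit 27.
            At 27: go right to 31.
              31 is a leaf — visit 31.
      Visit 2.
      At 2: no right child.
    Visit 25.
    At 25: go right to 10.
      At 10: no left child.
      Visit 10.
      At 10: go right to 16.
        16 is a leaf — visit 16.
  Visit 7.
  At 7: go right to 1.
    1 is a leaf — visit 1.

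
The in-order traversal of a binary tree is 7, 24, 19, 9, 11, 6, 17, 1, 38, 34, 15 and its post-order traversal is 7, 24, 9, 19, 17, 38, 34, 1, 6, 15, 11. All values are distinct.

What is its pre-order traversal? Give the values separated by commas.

The last element of post-order is the root; it splits in-order into left and right subtrees.
Root 11: left subtree has 4 nodes {7, 24, 19, 9}, right has 6 {6, 17, 1, 38, 34, 15}.
  Root 19: left subtree has 2 nodes {7, 24}, right has 1 {9}.
    Root 24: left subtree has 1 node {7}, right has 0 { }.
  Root 15: left subtree has 5 nodes {6, 17, 1, 38, 34}, right has 0 { }.
    Root 6: left subtree has 0 nodes { }, right has 4 {17, 1, 38, 34}.
      Root 1: left subtree has 1 node {17}, right has 2 {38, 34}.
        Root 34: left subtree has 1 node {38}, right has 0 { }.

11, 19, 24, 7, 9, 15, 6, 1, 17, 34, 38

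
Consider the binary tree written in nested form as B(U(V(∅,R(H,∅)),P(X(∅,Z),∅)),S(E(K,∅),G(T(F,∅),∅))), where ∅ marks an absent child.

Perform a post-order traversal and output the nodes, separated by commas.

Post-order visits the left subtree, then the right subtree, then the node.
At B: go left to U.
  At U: go left to V.
    At V: no left child.
    At V: go right to R.
      At R: go left to H.
        H is a leaf — visit H.
      At R: no right child.
      Visit R.
    Visit V.
  At U: go right to P.
    At P: go left to X.
      At X: no left child.
      At X: go right to Z.
        Z is a leaf — visit Z.
      Visit X.
    At P: no right child.
    Visit P.
  Visit U.
At B: go right to S.
  At S: go left to E.
    At E: go left to K.
      K is a leaf — visit K.
    At E: no right child.
    Visit E.
  At S: go right to G.
    At G: go left to T.
      At T: go left to F.
        F is a leaf — visit F.
      At T: no right child.
      Visit T.
    At G: no right child.
    Visit G.
  Visit S.
Visit B.

H, R, V, Z, X, P, U, K, E, F, T, G, S, B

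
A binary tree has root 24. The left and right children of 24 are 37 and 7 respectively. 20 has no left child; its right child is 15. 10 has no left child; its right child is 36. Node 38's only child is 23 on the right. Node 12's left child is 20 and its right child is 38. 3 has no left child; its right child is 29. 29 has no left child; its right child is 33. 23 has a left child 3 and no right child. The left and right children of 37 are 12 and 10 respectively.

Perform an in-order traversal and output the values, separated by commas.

In-order visits the left subtree, then the node, then the right subtree.
At 24: go left to 37.
  At 37: go left to 12.
    At 12: go left to 20.
      At 20: no left child.
      Visit 20.
      At 20: go right to 15.
        15 is a leaf — visit 15.
    Visit 12.
    At 12: go right to 38.
      At 38: no left child.
      Visit 38.
      At 38: go right to 23.
        At 23: go left to 3.
          At 3: no left child.
          Visit 3.
          At 3: go right to 29.
            At 29: no left child.
            Visit 29.
            At 29: go right to 33.
              33 is a leaf — visit 33.
        Visit 23.
        At 23: no right child.
  Visit 37.
  At 37: go right to 10.
    At 10: no left child.
    Visit 10.
    At 10: go right to 36.
      36 is a leaf — visit 36.
Visit 24.
At 24: go right to 7.
  7 is a leaf — visit 7.

20, 15, 12, 38, 3, 29, 33, 23, 37, 10, 36, 24, 7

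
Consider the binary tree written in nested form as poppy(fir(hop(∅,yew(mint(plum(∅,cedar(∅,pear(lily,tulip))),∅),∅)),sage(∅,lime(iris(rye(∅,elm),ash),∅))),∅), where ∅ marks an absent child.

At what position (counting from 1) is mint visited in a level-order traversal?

7

Level-order visits nodes level by level from the root, left to right within each level.
Level 0: poppy
Level 1: fir
Level 2: hop, sage
Level 3: yew, lime
Level 4: mint, iris
Level 5: plum, rye, ash
Level 6: cedar, elm
Level 7: pear
Level 8: lily, tulip
Full level-order sequence: poppy, fir, hop, sage, yew, lime, mint, iris, plum, rye, ash, cedar, elm, pear, lily, tulip.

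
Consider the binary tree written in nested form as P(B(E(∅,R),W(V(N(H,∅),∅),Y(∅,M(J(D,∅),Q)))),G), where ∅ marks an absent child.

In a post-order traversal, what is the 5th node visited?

Post-order visits the left subtree, then the right subtree, then the node.
At P: go left to B.
  At B: go left to E.
    At E: no left child.
    At E: go right to R.
      R is a leaf — visit R.
    Visit E.
  At B: go right to W.
    At W: go left to V.
      At V: go left to N.
        At N: go left to H.
          H is a leaf — visit H.
        At N: no right child.
        Visit N.
      At V: no right child.
      Visit V.
    At W: go right to Y.
      At Y: no left child.
      At Y: go right to M.
        At M: go left to J.
          At J: go left to D.
            D is a leaf — visit D.
          At J: no right child.
          Visit J.
        At M: go right to Q.
          Q is a leaf — visit Q.
        Visit M.
      Visit Y.
    Visit W.
  Visit B.
At P: go right to G.
  G is a leaf — visit G.
Visit P.
Full post-order sequence: R, E, H, N, V, D, J, Q, M, Y, W, B, G, P.

V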